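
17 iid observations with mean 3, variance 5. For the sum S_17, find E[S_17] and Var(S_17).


E[S_n] = n*mu = 17*3 = 51
Var(S_n) = n*sigma^2 = 17*5 = 85

E[S_17]=51, Var(S_17)=85


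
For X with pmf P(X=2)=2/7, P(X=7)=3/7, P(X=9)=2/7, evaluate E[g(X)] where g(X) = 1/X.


E[1/X] = sum(g(x)*P(x))
= 1/2*2/7 + 1/7*3/7 + 1/9*2/7
= 104/441

104/441


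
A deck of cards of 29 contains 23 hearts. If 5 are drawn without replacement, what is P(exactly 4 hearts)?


P(X=4) = C(23,4)*C(6,1) / C(29,5)
= 8855*6 / 118755
= 53130/118755 = 506/1131

506/1131


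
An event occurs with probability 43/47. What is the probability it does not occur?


P(A') = 1 - P(A) = 1 - 43/47 = 4/47

4/47


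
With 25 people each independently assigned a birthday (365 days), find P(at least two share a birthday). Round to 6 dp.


P(all different) = prod((365-i)/365 for i=0..24) = 0.431300
P(at least one match) = 1 - 0.431300 = 0.568700

0.568700


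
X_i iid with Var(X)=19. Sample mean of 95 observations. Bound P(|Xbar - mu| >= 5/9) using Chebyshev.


Var(Xbar) = Var(X)/n = 19/95
Chebyshev: P(|Xbar-mu| >= 5/9) <= Var(Xbar)/(5/9)^2 = (1/5)/(25/81) = 81/125

81/125


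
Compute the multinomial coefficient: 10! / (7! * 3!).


10! = 3628800
Denominator: 7!=5040 * 3!=6
Coefficient = 3628800 / 30240 = 120

120


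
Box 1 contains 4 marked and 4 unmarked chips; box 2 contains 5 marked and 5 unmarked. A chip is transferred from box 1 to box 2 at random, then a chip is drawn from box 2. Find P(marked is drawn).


P(transfer marked) = 4/8 = 1/2; P(transfer unmarked) = 1/2
If marked transferred: Urn II has 6 marked of 11, so P(marked|marked moved) = 6/11
If unmarked transferred: Urn II has 5 marked of 11, so P(marked|unmarked moved) = 5/11
By total probability: P(marked) = 1/2*6/11 + 1/2*5/11 = 1/2

1/2


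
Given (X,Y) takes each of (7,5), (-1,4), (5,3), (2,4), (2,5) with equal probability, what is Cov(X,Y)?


E[X]=3, E[Y]=21/5, E[XY]=64/5
Cov(X,Y) = E[XY] - E[X]E[Y] = 64/5 - 3*21/5 = 1/5

1/5


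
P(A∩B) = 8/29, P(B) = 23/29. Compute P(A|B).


P(A|B) = P(A∩B)/P(B) = (8/29)/(23/29) = 8/23

8/23


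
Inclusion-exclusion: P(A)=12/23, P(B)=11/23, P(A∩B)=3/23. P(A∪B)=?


P(A∪B) = P(A) + P(B) - P(A∩B)
= 12/23 + 11/23 - 3/23 = 20/23

20/23


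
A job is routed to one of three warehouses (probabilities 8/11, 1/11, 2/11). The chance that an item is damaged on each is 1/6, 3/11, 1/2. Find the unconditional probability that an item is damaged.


P(A) = P(A|B1)P(B1) + P(A|B2)P(B2) + P(A|B3)P(B3)
= 1/6*8/11 + 3/11*1/11 + 1/2*2/11
= 4/33 + 3/121 + 1/11 = 86/363

86/363


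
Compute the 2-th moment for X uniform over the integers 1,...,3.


E[X^2] = (1/3) * sum(x^2 for x=1..3)
= 14/3

14/3


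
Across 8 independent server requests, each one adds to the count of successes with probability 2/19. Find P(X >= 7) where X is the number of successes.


P(X>=7) = P(X=7) + P(X=8)
= 17408/16983563041 + 256/16983563041
= 17664/16983563041

17664/16983563041


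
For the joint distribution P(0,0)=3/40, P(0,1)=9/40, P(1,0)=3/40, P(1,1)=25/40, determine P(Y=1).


P(Y=1) = P(0,1)+P(1,1) = 9/40 + 25/40 = 34/40 = 17/20

17/20


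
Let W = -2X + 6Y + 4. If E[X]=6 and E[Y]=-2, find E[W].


E[-2X + 6Y + 4] = -2*E[X] + 6*E[Y] + 4
= (-2)*(6) + (6)*(-2) + (4)
= -12 - 12 + 4 = -20

-20


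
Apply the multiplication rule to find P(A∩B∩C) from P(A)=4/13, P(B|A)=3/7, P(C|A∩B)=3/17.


P(A∩B∩C) = P(A) * P(B|A) * P(C|A∩B)
= 4/13 * 3/7 * 3/17
= 12/91 * 3/17 = 36/1547

36/1547


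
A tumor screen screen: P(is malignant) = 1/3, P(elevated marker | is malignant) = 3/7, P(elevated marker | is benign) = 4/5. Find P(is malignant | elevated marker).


P(A) = P(A|B)P(B) + P(A|B')P(B') = 3/7*1/3 + 4/5*2/3 = 71/105
P(B|A) = P(A|B)P(B)/P(A) = (1/7)/(71/105) = 15/71

15/71


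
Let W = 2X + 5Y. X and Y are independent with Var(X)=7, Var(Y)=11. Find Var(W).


Independence => Cov(X,Y)=0
Var(2X + 5Y) = 2^2*Var(X) + 5^2*Var(Y)
= 4*7 + 25*11 = 303

303


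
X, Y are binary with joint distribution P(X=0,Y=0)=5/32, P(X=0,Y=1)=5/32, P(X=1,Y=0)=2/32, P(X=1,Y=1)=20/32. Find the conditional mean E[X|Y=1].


P(Y=1) = 25/32
E[X|Y=1] = (0*5 + 1*20)/25 = 20/25 = 4/5

4/5


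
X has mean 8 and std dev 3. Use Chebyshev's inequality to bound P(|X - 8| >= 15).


k = 15/3 = 5
Chebyshev: P(|X-mu| >= k*sigma) <= 1/k^2 = 1/5^2 = 1/25

1/25


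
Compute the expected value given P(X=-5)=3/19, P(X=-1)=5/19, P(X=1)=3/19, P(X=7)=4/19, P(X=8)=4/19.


E[X] = sum(x * P(x))
= -5*3/19 - 1*5/19 + 1*3/19 + 7*4/19 + 8*4/19
= 43/19

43/19


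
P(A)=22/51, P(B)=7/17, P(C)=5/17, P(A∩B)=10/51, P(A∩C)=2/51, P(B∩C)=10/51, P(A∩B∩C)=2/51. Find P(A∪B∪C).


P(A∪B∪C) = P(A)+P(B)+P(C) - P(AB)-P(AC)-P(BC) + P(ABC)
= 22/51+7/17+5/17 - 10/51-2/51-10/51 + 2/51
= 38/51

38/51


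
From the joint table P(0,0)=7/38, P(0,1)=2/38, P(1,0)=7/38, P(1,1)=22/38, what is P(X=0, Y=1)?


Read from table: P(X=0, Y=1) = 2/38 = 1/19

1/19


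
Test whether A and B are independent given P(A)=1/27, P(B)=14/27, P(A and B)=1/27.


P(A)*P(B) = 1/27*14/27 = 14/729
P(A∩B) = 1/27 != 14/729, so not independent

No, A and B are not independent


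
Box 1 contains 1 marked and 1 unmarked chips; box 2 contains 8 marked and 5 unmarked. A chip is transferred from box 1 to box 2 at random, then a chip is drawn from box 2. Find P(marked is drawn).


P(transfer marked) = 1/2; P(transfer unmarked) = 1/2
If marked transferred: Urn II has 9 marked of 14, so P(marked|marked moved) = 9/14
If unmarked transferred: Urn II has 8 marked of 14, so P(marked|unmarked moved) = 4/7
By total probability: P(marked) = 1/2*9/14 + 1/2*4/7 = 17/28

17/28


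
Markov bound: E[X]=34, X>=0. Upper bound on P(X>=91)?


Markov: P(X >= a) <= E[X]/a
P(X >= 91) <= 34/91

34/91


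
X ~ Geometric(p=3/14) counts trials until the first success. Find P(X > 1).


P(X > 1) = P(first 1 trials all fail) = (1-p)^1 = (11/14)^1 = 11/14

11/14


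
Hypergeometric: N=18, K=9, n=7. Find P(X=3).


P(X=3) = C(9,3)*C(9,4) / C(18,7)
= 84*126 / 31824
= 10584/31824 = 147/442

147/442


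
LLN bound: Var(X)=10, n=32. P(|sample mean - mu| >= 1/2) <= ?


Var(Xbar) = Var(X)/n = 10/32
Chebyshev: P(|Xbar-mu| >= 1/2) <= Var(Xbar)/(1/2)^2 = (5/16)/(1/4) = 5/4
Bound exceeds 1, so trivial bound: 1

1


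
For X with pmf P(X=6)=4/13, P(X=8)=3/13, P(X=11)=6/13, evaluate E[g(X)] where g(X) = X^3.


E[X^3] = sum(g(x)*P(x))
= 216*4/13 + 512*3/13 + 1331*6/13
= 10386/13

10386/13


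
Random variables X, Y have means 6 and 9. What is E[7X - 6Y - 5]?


E[7X - 6Y - 5] = 7*E[X] - 6*E[Y] - 5
= (7)*(6) + (-6)*(9) + (-5)
= 42 - 54 - 5 = -17

-17


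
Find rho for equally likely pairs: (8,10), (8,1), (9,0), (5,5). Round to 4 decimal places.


Cov(X,Y) = -1.7500, Var(X) = 2.2500, Var(Y) = 15.5000
rho = Cov/(sqrt(VarX)*sqrt(VarY)) = -0.2963

-0.2963


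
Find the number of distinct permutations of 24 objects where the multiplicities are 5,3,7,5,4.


24! = 620448401733239439360000
Denominator: 5!=120 * 3!=6 * 7!=5040 * 5!=120 * 4!=24
Coefficient = 620448401733239439360000 / 10450944000 = 59367689821440

59367689821440


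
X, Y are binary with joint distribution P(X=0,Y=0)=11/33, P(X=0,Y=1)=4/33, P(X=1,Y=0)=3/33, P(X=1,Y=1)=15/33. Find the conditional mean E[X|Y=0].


P(Y=0) = 14/33
E[X|Y=0] = (0*11 + 1*3)/14 = 3/14

3/14


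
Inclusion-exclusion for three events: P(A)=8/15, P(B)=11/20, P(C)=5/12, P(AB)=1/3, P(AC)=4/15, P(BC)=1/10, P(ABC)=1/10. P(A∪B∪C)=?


P(A∪B∪C) = P(A)+P(B)+P(C) - P(AB)-P(AC)-P(BC) + P(ABC)
= 8/15+11/20+5/12 - 1/3-4/15-1/10 + 1/10
= 9/10

9/10


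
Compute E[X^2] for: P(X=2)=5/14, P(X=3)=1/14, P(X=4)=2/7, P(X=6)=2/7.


E[X^2] = sum(x^2 * P(x))
= 4*5/14 + 9*1/14 + 16*2/7 + 36*2/7
= 237/14

237/14


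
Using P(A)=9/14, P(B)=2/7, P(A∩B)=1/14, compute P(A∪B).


P(A∪B) = P(A) + P(B) - P(A∩B)
= 9/14 + 2/7 - 1/14 = 6/7

6/7


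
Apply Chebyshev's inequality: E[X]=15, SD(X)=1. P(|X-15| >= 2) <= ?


k = 2/1 = 2
Chebyshev: P(|X-mu| >= k*sigma) <= 1/k^2 = 1/2^2 = 1/4

1/4


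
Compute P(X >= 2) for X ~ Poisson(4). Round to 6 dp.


P(X>=2) = 1 - P(X<=1) = 1 - (e^(-4)*4^0/0! + e^(-4)*4^1/1!)
≈ 1 - (0.0183156389 + 0.0732625556)
= 1 - 0.0915781945 = 0.9084218055
≈ 0.908422

0.908422


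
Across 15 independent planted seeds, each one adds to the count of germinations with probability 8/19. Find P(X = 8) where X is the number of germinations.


P(X=8) = C(15,8) * p^8 * (1-p)^7
= 6435 * 16777216/16983563041 * 19487171/893871739
= 2103861970112348160/15181127029874798299

2103861970112348160/15181127029874798299


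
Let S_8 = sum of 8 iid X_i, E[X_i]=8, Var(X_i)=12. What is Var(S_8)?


By independence, Var(S_n) = n*Var(X_1) = 8*12 = 96

96


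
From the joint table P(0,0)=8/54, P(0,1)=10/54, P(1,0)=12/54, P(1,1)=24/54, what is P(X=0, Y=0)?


Read from table: P(X=0, Y=0) = 8/54 = 4/27

4/27


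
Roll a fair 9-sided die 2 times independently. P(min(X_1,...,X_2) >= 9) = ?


P(min >= 9) = P(all X_i >= 9) = (P(X_1 >= 9))^2
= (1/9)^2 = 1/81

1/81


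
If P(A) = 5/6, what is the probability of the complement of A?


P(A') = 1 - P(A) = 1 - 5/6 = 1/6

1/6


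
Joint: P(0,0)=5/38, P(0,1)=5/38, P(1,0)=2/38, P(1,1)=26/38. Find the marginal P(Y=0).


P(Y=0) = P(0,0)+P(1,0) = 5/38 + 2/38 = 7/38

7/38


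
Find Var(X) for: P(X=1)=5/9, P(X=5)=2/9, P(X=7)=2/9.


E[X] = 29/9, E[X^2] = 17
Var(X) = E[X^2] - (E[X])^2 = 17 - (29/9)^2 = 536/81

536/81


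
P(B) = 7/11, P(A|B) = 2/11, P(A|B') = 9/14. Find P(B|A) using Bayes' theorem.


P(A) = P(A|B)P(B) + P(A|B')P(B') = 2/11*7/11 + 9/14*4/11 = 296/847
P(B|A) = P(A|B)P(B)/P(A) = (14/121)/(296/847) = 49/148

49/148


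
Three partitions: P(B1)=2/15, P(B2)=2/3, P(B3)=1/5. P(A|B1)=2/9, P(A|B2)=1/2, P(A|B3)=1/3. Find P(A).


P(A) = P(A|B1)P(B1) + P(A|B2)P(B2) + P(A|B3)P(B3)
= 2/9*2/15 + 1/2*2/3 + 1/3*1/5
= 4/135 + 1/3 + 1/15 = 58/135

58/135


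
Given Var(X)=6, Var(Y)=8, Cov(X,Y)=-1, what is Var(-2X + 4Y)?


Var(-2X + 4Y) = (-2)^2*Var(X) + 4^2*Var(Y) + 2*(-2)*4*Cov(X,Y)
= 4*6 + 16*8 - 16*(-1)
= 24 + 128 + 16 = 168

168


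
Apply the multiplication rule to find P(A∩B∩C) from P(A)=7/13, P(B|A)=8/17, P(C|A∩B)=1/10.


P(A∩B∩C) = P(A) * P(B|A) * P(C|A∩B)
= 7/13 * 8/17 * 1/10
= 56/221 * 1/10 = 28/1105

28/1105


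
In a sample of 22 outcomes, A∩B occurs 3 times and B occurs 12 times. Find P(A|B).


P(A|B) = P(A∩B)/P(B) = (3/22)/(12/22) = 3/12 = 1/4

1/4


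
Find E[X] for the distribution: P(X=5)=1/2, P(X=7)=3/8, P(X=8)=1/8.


E[X] = sum(x * P(x))
= 5*1/2 + 7*3/8 + 8*1/8
= 49/8

49/8


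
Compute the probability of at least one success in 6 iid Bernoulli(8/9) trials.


P(at least one) = 1 - P(none)
P(none) = (1 - 8/9)^6 = (1/9)^6 = 1/531441
P(at least one) = 1 - 1/531441 = 531440/531441

531440/531441


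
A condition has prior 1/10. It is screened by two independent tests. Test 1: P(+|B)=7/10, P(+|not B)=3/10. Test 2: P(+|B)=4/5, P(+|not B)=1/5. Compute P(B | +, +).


After test 1: P(+) = 7/10*1/10 + 3/10*9/10 = 17/50
P(B|+) = (7/100)/(17/50) = 7/34
After test 2 (use post1 as new prior): P(+) = 4/5*7/34 + 1/5*27/34 = 11/34
P(B|+,+) = (14/85)/(11/34) = 28/55

28/55


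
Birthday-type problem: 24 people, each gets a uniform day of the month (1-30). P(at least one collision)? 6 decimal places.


P(all different) = prod((30-i)/30 for i=0..23) = 0.000001
P(at least one match) = 1 - 0.000001 = 0.999999

0.999999


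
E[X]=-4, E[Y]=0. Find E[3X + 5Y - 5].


E[3X + 5Y - 5] = 3*E[X] + 5*E[Y] - 5
= (3)*(-4) + (5)*(0) + (-5)
= -12 + 0 - 5 = -17

-17


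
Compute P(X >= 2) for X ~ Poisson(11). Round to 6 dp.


P(X>=2) = 1 - P(X<=1) = 1 - (e^(-11)*11^0/0! + e^(-11)*11^1/1!)
≈ 1 - (0.0000167017 + 0.0001837187)
= 1 - 0.0002004204 = 0.9997995796
≈ 0.999800

0.999800


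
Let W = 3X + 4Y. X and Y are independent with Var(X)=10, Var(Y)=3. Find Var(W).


Independence => Cov(X,Y)=0
Var(3X + 4Y) = 3^2*Var(X) + 4^2*Var(Y)
= 9*10 + 16*3 = 138

138


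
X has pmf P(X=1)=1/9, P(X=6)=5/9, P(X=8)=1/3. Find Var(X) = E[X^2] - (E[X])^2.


E[X] = 55/9, E[X^2] = 373/9
Var(X) = E[X^2] - (E[X])^2 = 373/9 - (55/9)^2 = 332/81

332/81


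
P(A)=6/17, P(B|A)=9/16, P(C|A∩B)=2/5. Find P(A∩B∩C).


P(A∩B∩C) = P(A) * P(B|A) * P(C|A∩B)
= 6/17 * 9/16 * 2/5
= 27/136 * 2/5 = 27/340

27/340


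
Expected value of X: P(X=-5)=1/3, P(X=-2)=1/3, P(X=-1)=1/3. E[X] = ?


E[X] = sum(x * P(x))
= -5*1/3 - 2*1/3 - 1*1/3
= -8/3

-8/3


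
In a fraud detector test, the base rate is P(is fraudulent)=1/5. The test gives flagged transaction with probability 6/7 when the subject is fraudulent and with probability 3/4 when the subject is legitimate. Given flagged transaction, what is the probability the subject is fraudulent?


P(A) = P(A|B)P(B) + P(A|B')P(B') = 6/7*1/5 + 3/4*4/5 = 27/35
P(B|A) = P(A|B)P(B)/P(A) = (6/35)/(27/35) = 2/9

2/9


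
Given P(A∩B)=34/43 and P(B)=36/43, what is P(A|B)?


P(A|B) = P(A∩B)/P(B) = (34/43)/(36/43) = 34/36 = 17/18

17/18


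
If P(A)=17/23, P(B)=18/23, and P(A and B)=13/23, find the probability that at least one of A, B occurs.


P(A∪B) = P(A) + P(B) - P(A∩B)
= 17/23 + 18/23 - 13/23 = 22/23

22/23


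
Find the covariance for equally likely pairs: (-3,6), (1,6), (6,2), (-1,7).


E[X]=3/4, E[Y]=21/4, E[XY]=-7/4
Cov(X,Y) = E[XY] - E[X]E[Y] = -7/4 - 3/4*21/4 = -91/16

-91/16


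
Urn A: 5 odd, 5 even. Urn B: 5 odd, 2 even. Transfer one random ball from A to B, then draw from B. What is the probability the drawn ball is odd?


P(transfer odd) = 5/10 = 1/2; P(transfer even) = 1/2
If odd transferred: Urn II has 6 odd of 8, so P(odd|odd moved) = 3/4
If even transferred: Urn II has 5 odd of 8, so P(odd|even moved) = 5/8
By total probability: P(odd) = 1/2*3/4 + 1/2*5/8 = 11/16

11/16


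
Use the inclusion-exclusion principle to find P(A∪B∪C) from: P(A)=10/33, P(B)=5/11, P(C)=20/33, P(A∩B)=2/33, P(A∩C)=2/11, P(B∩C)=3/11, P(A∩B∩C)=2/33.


P(A∪B∪C) = P(A)+P(B)+P(C) - P(AB)-P(AC)-P(BC) + P(ABC)
= 10/33+5/11+20/33 - 2/33-2/11-3/11 + 2/33
= 10/11

10/11


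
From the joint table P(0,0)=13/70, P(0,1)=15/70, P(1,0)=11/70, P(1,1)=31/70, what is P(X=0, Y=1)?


Read from table: P(X=0, Y=1) = 15/70 = 3/14

3/14


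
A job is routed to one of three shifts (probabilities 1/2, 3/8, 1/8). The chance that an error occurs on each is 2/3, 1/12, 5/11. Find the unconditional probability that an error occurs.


P(A) = P(A|B1)P(B1) + P(A|B2)P(B2) + P(A|B3)P(B3)
= 2/3*1/2 + 1/12*3/8 + 5/11*1/8
= 1/3 + 1/32 + 5/88 = 445/1056

445/1056


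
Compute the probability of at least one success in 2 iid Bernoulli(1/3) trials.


P(at least one) = 1 - P(none)
P(none) = (1 - 1/3)^2 = (2/3)^2 = 4/9
P(at least one) = 1 - 4/9 = 5/9

5/9


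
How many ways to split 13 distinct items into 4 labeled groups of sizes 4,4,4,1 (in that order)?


13! = 6227020800
Denominator: 4!=24 * 4!=24 * 4!=24 * 1!=1
Coefficient = 6227020800 / 13824 = 450450

450450


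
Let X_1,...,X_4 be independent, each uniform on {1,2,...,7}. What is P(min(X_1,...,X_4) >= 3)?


P(min >= 3) = P(all X_i >= 3) = (P(X_1 >= 3))^4
= (5/7)^4 = 625/2401

625/2401


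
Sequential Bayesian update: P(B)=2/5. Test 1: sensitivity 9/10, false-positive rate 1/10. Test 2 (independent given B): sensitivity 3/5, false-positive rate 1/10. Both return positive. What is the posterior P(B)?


After test 1: P(+) = 9/10*2/5 + 1/10*3/5 = 21/50
P(B|+) = (9/25)/(21/50) = 6/7
After test 2 (use post1 as new prior): P(+) = 3/5*6/7 + 1/10*1/7 = 37/70
P(B|+,+) = (18/35)/(37/70) = 36/37

36/37


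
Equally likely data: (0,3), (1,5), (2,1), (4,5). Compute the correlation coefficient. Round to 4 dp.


Cov(X,Y) = 0.6250, Var(X) = 2.1875, Var(Y) = 2.7500
rho = Cov/(sqrt(VarX)*sqrt(VarY)) = 0.2548

0.2548


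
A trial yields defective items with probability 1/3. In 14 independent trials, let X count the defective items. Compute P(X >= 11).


P(X>=11) = P(X=11) + P(X=12) + P(X=13) + P(X=14)
= 2912/4782969 + 364/4782969 + 28/4782969 + 1/4782969
= 3305/4782969

3305/4782969


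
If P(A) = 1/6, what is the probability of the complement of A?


P(A') = 1 - P(A) = 1 - 1/6 = 5/6

5/6


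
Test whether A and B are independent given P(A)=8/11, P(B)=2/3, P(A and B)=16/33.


P(A)*P(B) = 8/11*2/3 = 16/33
P(A∩B) = 16/33, which equals P(A)P(B), so independent

Yes, A and B are independent


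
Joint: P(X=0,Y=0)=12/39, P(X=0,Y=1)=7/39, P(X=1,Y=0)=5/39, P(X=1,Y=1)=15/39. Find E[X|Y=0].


P(Y=0) = 17/39
E[X|Y=0] = (0*12 + 1*5)/17 = 5/17

5/17


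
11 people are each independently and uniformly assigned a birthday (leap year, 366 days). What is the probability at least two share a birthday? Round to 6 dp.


P(all different) = prod((366-i)/366 for i=0..10) = 0.859219
P(at least one match) = 1 - 0.859219 = 0.140781

0.140781


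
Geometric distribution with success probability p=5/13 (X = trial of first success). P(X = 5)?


P(X=5) = (1-p)^4 * p = (8/13)^4 * 5/13
= 4096/28561 * 5/13 = 20480/371293

20480/371293


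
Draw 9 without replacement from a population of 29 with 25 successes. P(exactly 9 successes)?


P(X=9) = C(25,9)*C(4,0) / C(29,9)
= 2042975*1 / 10015005
= 2042975/10015005 = 1615/7917

1615/7917


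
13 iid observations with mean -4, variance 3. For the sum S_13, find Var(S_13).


By independence, Var(S_n) = n*Var(X_1) = 13*3 = 39

39


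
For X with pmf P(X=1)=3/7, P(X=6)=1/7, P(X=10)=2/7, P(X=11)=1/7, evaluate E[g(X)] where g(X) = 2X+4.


E[2X+4] = sum(g(x)*P(x))
= 6*3/7 + 16*1/7 + 24*2/7 + 26*1/7
= 108/7

108/7


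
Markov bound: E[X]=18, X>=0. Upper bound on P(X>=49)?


Markov: P(X >= a) <= E[X]/a
P(X >= 49) <= 18/49

18/49


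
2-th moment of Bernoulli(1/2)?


For Bernoulli: X in {0,1}
E[X^2] = 0^2*(1-1/2) + 1^2*1/2 = 1/2

1/2


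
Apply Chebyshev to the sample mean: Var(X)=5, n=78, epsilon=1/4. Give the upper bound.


Var(Xbar) = Var(X)/n = 5/78
Chebyshev: P(|Xbar-mu| >= 1/4) <= Var(Xbar)/(1/4)^2 = (5/78)/(1/16) = 40/39
Bound exceeds 1, so trivial bound: 1

1


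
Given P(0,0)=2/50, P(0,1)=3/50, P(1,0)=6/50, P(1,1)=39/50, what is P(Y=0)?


P(Y=0) = P(0,0)+P(1,0) = 2/50 + 6/50 = 8/50 = 4/25

4/25


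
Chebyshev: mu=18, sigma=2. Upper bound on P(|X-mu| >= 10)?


k = 10/2 = 5
Chebyshev: P(|X-mu| >= k*sigma) <= 1/k^2 = 1/5^2 = 1/25

1/25


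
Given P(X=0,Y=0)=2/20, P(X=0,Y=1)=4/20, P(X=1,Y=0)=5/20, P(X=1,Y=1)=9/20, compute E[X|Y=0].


P(Y=0) = 7/20
E[X|Y=0] = (0*2 + 1*5)/7 = 5/7

5/7


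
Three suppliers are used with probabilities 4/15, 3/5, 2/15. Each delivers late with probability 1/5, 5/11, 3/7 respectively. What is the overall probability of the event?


P(A) = P(A|B1)P(B1) + P(A|B2)P(B2) + P(A|B3)P(B3)
= 1/5*4/15 + 5/11*3/5 + 3/7*2/15
= 4/75 + 3/11 + 2/35 = 2213/5775

2213/5775


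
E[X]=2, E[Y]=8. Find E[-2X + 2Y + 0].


E[-2X + 2Y + 0] = -2*E[X] + 2*E[Y] + 0
= (-2)*(2) + (2)*(8) + (0)
= -4 + 16 + 0 = 12

12


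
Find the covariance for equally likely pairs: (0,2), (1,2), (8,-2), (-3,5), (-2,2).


E[X]=4/5, E[Y]=9/5, E[XY]=-33/5
Cov(X,Y) = E[XY] - E[X]E[Y] = -33/5 - 4/5*9/5 = -201/25

-201/25


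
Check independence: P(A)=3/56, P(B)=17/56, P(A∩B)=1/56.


P(A)*P(B) = 3/56*17/56 = 51/3136
P(A∩B) = 1/56 != 51/3136, so not independent

No, A and B are not independent


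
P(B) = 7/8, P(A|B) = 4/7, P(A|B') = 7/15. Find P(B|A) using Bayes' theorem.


P(A) = P(A|B)P(B) + P(A|B')P(B') = 4/7*7/8 + 7/15*1/8 = 67/120
P(B|A) = P(A|B)P(B)/P(A) = (1/2)/(67/120) = 60/67

60/67


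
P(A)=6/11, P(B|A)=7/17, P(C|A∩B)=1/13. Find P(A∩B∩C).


P(A∩B∩C) = P(A) * P(B|A) * P(C|A∩B)
= 6/11 * 7/17 * 1/13
= 42/187 * 1/13 = 42/2431

42/2431


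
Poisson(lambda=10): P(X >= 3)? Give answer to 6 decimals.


P(X>=3) = 1 - P(X<=2) = 1 - (e^(-10)*10^0/0! + e^(-10)*10^1/1! + e^(-10)*10^2/2!)
≈ 1 - (0.0000453999 + 0.0004539993 + 0.0022699965)
= 1 - 0.0027693957 = 0.9972306043
≈ 0.997231

0.997231


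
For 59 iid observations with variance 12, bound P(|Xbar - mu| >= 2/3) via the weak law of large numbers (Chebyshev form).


Var(Xbar) = Var(X)/n = 12/59
Chebyshev: P(|Xbar-mu| >= 2/3) <= Var(Xbar)/(2/3)^2 = (12/59)/(4/9) = 27/59

27/59


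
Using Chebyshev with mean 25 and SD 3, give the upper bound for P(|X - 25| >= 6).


k = 6/3 = 2
Chebyshev: P(|X-mu| >= k*sigma) <= 1/k^2 = 1/2^2 = 1/4

1/4


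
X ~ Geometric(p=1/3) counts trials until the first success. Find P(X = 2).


P(X=2) = (1-p)^1 * p = (2/3)^1 * 1/3
= 2/3 * 1/3 = 2/9

2/9


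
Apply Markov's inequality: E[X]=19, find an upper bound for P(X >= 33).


Markov: P(X >= a) <= E[X]/a
P(X >= 33) <= 19/33

19/33


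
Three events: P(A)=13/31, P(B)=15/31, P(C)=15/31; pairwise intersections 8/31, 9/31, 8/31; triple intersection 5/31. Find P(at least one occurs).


P(A∪B∪C) = P(A)+P(B)+P(C) - P(AB)-P(AC)-P(BC) + P(ABC)
= 13/31+15/31+15/31 - 8/31-9/31-8/31 + 5/31
= 23/31

23/31


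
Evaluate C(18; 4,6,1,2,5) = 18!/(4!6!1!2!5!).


18! = 6402373705728000
Denominator: 4!=24 * 6!=720 * 1!=1 * 2!=2 * 5!=120
Coefficient = 6402373705728000 / 4147200 = 1543782240

1543782240


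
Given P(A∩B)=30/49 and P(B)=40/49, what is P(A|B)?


P(A|B) = P(A∩B)/P(B) = (60/98)/(80/98) = 60/80 = 3/4

3/4


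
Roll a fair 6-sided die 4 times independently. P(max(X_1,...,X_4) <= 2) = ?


P(max <= 2) = P(all X_i <= 2) = (P(X_1 <= 2))^4
= (2/6)^4 = (1/3)^4 = 1/81

1/81


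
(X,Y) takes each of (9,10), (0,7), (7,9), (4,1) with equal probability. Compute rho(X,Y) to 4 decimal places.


Cov(X,Y) = 5.5000, Var(X) = 11.5000, Var(Y) = 12.1875
rho = Cov/(sqrt(VarX)*sqrt(VarY)) = 0.4646

0.4646


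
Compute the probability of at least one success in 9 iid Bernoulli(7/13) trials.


P(at least one) = 1 - P(none)
P(none) = (1 - 7/13)^9 = (6/13)^9 = 10077696/10604499373
P(at least one) = 1 - 10077696/10604499373 = 10594421677/10604499373

10594421677/10604499373


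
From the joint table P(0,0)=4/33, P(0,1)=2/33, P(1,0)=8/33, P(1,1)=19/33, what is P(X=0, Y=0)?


Read from table: P(X=0, Y=0) = 4/33

4/33


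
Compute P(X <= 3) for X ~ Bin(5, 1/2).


P(X<=3) = P(X=0) + P(X=1) + P(X=2) + P(X=3)
= 1/32 + 5/32 + 5/16 + 5/16
= 13/16

13/16


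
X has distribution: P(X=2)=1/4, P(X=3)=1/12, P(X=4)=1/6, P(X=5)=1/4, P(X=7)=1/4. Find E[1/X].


E[1/X] = sum(g(x)*P(x))
= 1/2*1/4 + 1/3*1/12 + 1/4*1/6 + 1/5*1/4 + 1/7*1/4
= 353/1260

353/1260


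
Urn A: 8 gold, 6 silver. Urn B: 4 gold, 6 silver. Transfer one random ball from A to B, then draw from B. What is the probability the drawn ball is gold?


P(transfer gold) = 8/14 = 4/7; P(transfer silver) = 3/7
If gold transferred: Urn II has 5 gold of 11, so P(gold|gold moved) = 5/11
If silver transferred: Urn II has 4 gold of 11, so P(gold|silver moved) = 4/11
By total probability: P(gold) = 4/7*5/11 + 3/7*4/11 = 32/77

32/77


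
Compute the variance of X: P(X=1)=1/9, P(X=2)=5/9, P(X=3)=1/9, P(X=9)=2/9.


E[X] = 32/9, E[X^2] = 64/3
Var(X) = E[X^2] - (E[X])^2 = 64/3 - (32/9)^2 = 704/81

704/81


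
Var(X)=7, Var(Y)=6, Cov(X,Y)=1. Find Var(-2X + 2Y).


Var(-2X + 2Y) = (-2)^2*Var(X) + 2^2*Var(Y) + 2*(-2)*2*Cov(X,Y)
= 4*7 + 4*6 - 8*1
= 28 + 24 - 8 = 44

44


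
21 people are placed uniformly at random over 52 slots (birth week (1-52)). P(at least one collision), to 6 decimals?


P(all different) = prod((52-i)/52 for i=0..20) = 0.009027
P(at least one match) = 1 - 0.009027 = 0.990973

0.990973


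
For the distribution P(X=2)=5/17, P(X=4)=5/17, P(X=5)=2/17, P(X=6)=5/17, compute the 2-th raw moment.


E[X^2] = sum(x^2 * P(x))
= 4*5/17 + 16*5/17 + 25*2/17 + 36*5/17
= 330/17

330/17


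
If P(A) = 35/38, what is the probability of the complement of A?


P(A') = 1 - P(A) = 1 - 35/38 = 3/38

3/38


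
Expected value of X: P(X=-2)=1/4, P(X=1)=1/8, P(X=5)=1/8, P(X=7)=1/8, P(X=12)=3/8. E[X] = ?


E[X] = sum(x * P(x))
= -2*1/4 + 1*1/8 + 5*1/8 + 7*1/8 + 12*3/8
= 45/8

45/8


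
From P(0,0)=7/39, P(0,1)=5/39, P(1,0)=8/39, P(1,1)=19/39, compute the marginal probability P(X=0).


P(X=0) = P(0,0)+P(0,1) = 7/39 + 5/39 = 12/39 = 4/13

4/13


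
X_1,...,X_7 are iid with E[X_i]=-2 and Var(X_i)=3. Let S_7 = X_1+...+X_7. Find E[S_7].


E[S_n] = n*E[X_1] = 7*-2 = -14

-14


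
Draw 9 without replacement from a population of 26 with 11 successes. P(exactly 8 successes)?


P(X=8) = C(11,8)*C(15,1) / C(26,9)
= 165*15 / 3124550
= 2475/3124550 = 9/11362

9/11362


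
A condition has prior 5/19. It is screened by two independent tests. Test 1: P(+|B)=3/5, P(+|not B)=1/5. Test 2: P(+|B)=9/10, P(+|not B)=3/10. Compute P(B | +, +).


After test 1: P(+) = 3/5*5/19 + 1/5*14/19 = 29/95
P(B|+) = (3/19)/(29/95) = 15/29
After test 2 (use post1 as new prior): P(+) = 9/10*15/29 + 3/10*14/29 = 177/290
P(B|+,+) = (27/58)/(177/290) = 45/59

45/59


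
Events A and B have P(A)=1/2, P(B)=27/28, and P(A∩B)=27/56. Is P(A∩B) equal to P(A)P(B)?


P(A)*P(B) = 1/2*27/28 = 27/56
P(A∩B) = 27/56, which equals P(A)P(B), so independent

Yes, A and B are independent


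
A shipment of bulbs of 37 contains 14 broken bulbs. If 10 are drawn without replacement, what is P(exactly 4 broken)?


P(X=4) = C(14,4)*C(23,6) / C(37,10)
= 1001*100947 / 348330136
= 101047947/348330136 = 1312311/4523768

1312311/4523768


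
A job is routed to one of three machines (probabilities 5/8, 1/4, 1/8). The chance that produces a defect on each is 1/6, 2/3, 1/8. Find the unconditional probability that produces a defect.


P(A) = P(A|B1)P(B1) + P(A|B2)P(B2) + P(A|B3)P(B3)
= 1/6*5/8 + 2/3*1/4 + 1/8*1/8
= 5/48 + 1/6 + 1/64 = 55/192

55/192


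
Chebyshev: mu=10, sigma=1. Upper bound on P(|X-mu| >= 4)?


k = 4/1 = 4
Chebyshev: P(|X-mu| >= k*sigma) <= 1/k^2 = 1/4^2 = 1/16

1/16


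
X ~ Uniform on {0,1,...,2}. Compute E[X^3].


E[X^3] = (1/3) * sum(x^3 for x=0..2)
= 9/3 = 3

3


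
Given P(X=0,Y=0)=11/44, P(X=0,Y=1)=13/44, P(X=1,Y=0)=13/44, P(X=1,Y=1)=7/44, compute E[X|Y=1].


P(Y=1) = 20/44
E[X|Y=1] = (0*13 + 1*7)/20 = 7/20

7/20


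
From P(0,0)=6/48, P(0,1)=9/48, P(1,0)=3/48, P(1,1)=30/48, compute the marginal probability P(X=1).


P(X=1) = P(1,0)+P(1,1) = 3/48 + 30/48 = 33/48 = 11/16

11/16


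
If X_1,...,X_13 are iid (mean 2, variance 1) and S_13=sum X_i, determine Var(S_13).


By independence, Var(S_n) = n*Var(X_1) = 13*1 = 13

13


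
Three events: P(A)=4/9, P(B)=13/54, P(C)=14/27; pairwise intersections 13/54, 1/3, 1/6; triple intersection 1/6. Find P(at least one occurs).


P(A∪B∪C) = P(A)+P(B)+P(C) - P(AB)-P(AC)-P(BC) + P(ABC)
= 4/9+13/54+14/27 - 13/54-1/3-1/6 + 1/6
= 17/27

17/27


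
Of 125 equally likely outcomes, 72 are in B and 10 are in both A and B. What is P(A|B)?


P(A|B) = P(A∩B)/P(B) = (10/125)/(72/125) = 10/72 = 5/36

5/36


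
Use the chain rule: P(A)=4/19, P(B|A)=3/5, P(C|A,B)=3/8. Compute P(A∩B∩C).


P(A∩B∩C) = P(A) * P(B|A) * P(C|A∩B)
= 4/19 * 3/5 * 3/8
= 12/95 * 3/8 = 9/190

9/190


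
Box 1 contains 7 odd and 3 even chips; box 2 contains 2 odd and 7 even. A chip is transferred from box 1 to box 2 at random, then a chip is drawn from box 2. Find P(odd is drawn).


P(transfer odd) = 7/10; P(transfer even) = 3/10
If odd transferred: Urn II has 3 odd of 10, so P(odd|odd moved) = 3/10
If even transferred: Urn II has 2 odd of 10, so P(odd|even moved) = 1/5
By total probability: P(odd) = 7/10*3/10 + 3/10*1/5 = 27/100

27/100


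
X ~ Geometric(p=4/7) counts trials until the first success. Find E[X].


For geometric (trials until first success), E[X] = 1/p = 1/(4/7) = 7/4

7/4


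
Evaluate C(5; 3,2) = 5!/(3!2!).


5! = 120
Denominator: 3!=6 * 2!=2
Coefficient = 120 / 12 = 10

10


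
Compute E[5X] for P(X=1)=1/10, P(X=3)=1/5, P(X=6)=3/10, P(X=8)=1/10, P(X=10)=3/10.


E[5X] = sum(g(x)*P(x))
= 5*1/10 + 15*1/5 + 30*3/10 + 40*1/10 + 50*3/10
= 63/2

63/2


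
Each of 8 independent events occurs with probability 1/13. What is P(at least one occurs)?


P(at least one) = 1 - P(none)
P(none) = (1 - 1/13)^8 = (12/13)^8 = 429981696/815730721
P(at least one) = 1 - 429981696/815730721 = 385749025/815730721

385749025/815730721


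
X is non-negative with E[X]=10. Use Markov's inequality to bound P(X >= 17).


Markov: P(X >= a) <= E[X]/a
P(X >= 17) <= 10/17

10/17


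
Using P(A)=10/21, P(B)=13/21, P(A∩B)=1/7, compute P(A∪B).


P(A∪B) = P(A) + P(B) - P(A∩B)
= 10/21 + 13/21 - 1/7 = 20/21

20/21


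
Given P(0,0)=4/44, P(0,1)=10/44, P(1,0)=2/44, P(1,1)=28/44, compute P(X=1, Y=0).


Read from table: P(X=1, Y=0) = 2/44 = 1/22

1/22


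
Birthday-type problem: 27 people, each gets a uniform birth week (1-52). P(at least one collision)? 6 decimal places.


P(all different) = prod((52-i)/52 for i=0..26) = 0.000242
P(at least one match) = 1 - 0.000242 = 0.999758

0.999758


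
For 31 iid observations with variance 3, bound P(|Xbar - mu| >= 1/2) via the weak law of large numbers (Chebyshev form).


Var(Xbar) = Var(X)/n = 3/31
Chebyshev: P(|Xbar-mu| >= 1/2) <= Var(Xbar)/(1/2)^2 = (3/31)/(1/4) = 12/31

12/31


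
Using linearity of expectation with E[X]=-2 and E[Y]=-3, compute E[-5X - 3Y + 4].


E[-5X - 3Y + 4] = -5*E[X] - 3*E[Y] + 4
= (-5)*(-2) + (-3)*(-3) + (4)
= 10 + 9 + 4 = 23

23


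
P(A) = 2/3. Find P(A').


P(A') = 1 - P(A) = 1 - 2/3 = 1/3

1/3


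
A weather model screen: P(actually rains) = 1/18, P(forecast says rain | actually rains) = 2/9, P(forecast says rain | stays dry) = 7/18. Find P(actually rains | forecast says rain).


P(A) = P(A|B)P(B) + P(A|B')P(B') = 2/9*1/18 + 7/18*17/18 = 41/108
P(B|A) = P(A|B)P(B)/P(A) = (1/81)/(41/108) = 4/123

4/123


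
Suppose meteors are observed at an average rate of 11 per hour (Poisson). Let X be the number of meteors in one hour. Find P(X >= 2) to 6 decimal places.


P(X>=2) = 1 - P(X<=1) = 1 - (e^(-11)*11^0/0! + e^(-11)*11^1/1!)
≈ 1 - (0.0000167017 + 0.0001837187)
= 1 - 0.0002004204 = 0.9997995796
≈ 0.999800

0.999800


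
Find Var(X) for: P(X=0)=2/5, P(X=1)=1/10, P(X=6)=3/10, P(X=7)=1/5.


E[X] = 33/10, E[X^2] = 207/10
Var(X) = E[X^2] - (E[X])^2 = 207/10 - (33/10)^2 = 981/100

981/100


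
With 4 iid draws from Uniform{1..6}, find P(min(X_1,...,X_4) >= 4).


P(min >= 4) = P(all X_i >= 4) = (P(X_1 >= 4))^4
= (3/6)^4 = (1/2)^4 = 1/16

1/16


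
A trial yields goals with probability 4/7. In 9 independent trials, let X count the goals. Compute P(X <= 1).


P(X<=1) = P(X=0) + P(X=1)
= 19683/40353607 + 236196/40353607
= 255879/40353607

255879/40353607


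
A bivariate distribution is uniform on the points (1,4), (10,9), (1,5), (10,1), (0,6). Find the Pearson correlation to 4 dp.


Cov(X,Y) = -0.2000, Var(X) = 21.0400, Var(Y) = 6.8000
rho = Cov/(sqrt(VarX)*sqrt(VarY)) = -0.0167

-0.0167


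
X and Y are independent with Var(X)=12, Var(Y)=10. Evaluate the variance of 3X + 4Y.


Independence => Cov(X,Y)=0
Var(3X + 4Y) = 3^2*Var(X) + 4^2*Var(Y)
= 9*12 + 16*10 = 268

268


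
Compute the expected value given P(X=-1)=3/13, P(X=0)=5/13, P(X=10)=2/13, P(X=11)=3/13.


E[X] = sum(x * P(x))
= -1*3/13 + 0*5/13 + 10*2/13 + 11*3/13
= 50/13

50/13


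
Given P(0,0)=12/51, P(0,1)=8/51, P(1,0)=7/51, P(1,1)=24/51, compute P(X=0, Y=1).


Read from table: P(X=0, Y=1) = 8/51

8/51


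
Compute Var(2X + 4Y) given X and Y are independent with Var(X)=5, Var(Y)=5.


Independence => Cov(X,Y)=0
Var(2X + 4Y) = 2^2*Var(X) + 4^2*Var(Y)
= 4*5 + 16*5 = 100

100


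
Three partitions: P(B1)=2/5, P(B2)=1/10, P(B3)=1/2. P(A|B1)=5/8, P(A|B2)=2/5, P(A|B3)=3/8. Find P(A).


P(A) = P(A|B1)P(B1) + P(A|B2)P(B2) + P(A|B3)P(B3)
= 5/8*2/5 + 2/5*1/10 + 3/8*1/2
= 1/4 + 1/25 + 3/16 = 191/400

191/400


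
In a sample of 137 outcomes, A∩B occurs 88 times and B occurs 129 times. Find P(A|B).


P(A|B) = P(A∩B)/P(B) = (88/137)/(129/137) = 88/129

88/129


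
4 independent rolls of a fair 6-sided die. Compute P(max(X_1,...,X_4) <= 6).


P(max <= 6) = P(all X_i <= 6) = (P(X_1 <= 6))^4
= (6/6)^4 = 1^4 = 1

1


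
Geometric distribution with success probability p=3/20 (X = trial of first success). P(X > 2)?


P(X > 2) = P(first 2 trials all fail) = (1-p)^2 = (17/20)^2 = 289/400

289/400


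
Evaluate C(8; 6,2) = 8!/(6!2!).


8! = 40320
Denominator: 6!=720 * 2!=2
Coefficient = 40320 / 1440 = 28

28


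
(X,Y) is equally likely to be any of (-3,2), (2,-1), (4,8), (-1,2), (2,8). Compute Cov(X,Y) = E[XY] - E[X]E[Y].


E[X]=4/5, E[Y]=19/5, E[XY]=38/5
Cov(X,Y) = E[XY] - E[X]E[Y] = 38/5 - 4/5*19/5 = 114/25

114/25


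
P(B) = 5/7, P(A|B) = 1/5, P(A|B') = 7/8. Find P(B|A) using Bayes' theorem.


P(A) = P(A|B)P(B) + P(A|B')P(B') = 1/5*5/7 + 7/8*2/7 = 11/28
P(B|A) = P(A|B)P(B)/P(A) = (1/7)/(11/28) = 4/11

4/11


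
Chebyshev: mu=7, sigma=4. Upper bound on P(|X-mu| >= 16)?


k = 16/4 = 4
Chebyshev: P(|X-mu| >= k*sigma) <= 1/k^2 = 1/4^2 = 1/16

1/16


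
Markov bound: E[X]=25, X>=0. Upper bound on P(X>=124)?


Markov: P(X >= a) <= E[X]/a
P(X >= 124) <= 25/124

25/124


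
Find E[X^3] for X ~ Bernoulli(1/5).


For Bernoulli: X in {0,1}
E[X^3] = 0^3*(1-1/5) + 1^3*1/5 = 1/5

1/5


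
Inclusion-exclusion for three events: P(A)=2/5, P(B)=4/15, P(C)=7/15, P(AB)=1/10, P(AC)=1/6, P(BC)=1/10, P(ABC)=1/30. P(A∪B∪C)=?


P(A∪B∪C) = P(A)+P(B)+P(C) - P(AB)-P(AC)-P(BC) + P(ABC)
= 2/5+4/15+7/15 - 1/10-1/6-1/10 + 1/30
= 4/5

4/5


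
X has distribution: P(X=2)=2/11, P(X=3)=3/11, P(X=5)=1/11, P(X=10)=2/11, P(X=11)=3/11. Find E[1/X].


E[1/X] = sum(g(x)*P(x))
= 1/2*2/11 + 1/3*3/11 + 1/5*1/11 + 1/10*2/11 + 1/11*3/11
= 147/605

147/605


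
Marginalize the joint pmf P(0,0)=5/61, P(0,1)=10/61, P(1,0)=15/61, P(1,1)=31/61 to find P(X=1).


P(X=1) = P(1,0)+P(1,1) = 15/61 + 31/61 = 46/61

46/61


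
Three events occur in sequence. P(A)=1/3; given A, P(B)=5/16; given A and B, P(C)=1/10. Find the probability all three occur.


P(A∩B∩C) = P(A) * P(B|A) * P(C|A∩B)
= 1/3 * 5/16 * 1/10
= 5/48 * 1/10 = 1/96

1/96


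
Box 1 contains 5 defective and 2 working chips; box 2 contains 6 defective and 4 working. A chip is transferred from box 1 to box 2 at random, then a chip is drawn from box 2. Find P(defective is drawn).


P(transfer defective) = 5/7; P(transfer working) = 2/7
If defective transferred: Urn II has 7 defective of 11, so P(defective|defective moved) = 7/11
If working transferred: Urn II has 6 defective of 11, so P(defective|working moved) = 6/11
By total probability: P(defective) = 5/7*7/11 + 2/7*6/11 = 47/77

47/77


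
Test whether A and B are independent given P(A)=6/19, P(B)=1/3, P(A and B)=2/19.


P(A)*P(B) = 6/19*1/3 = 2/19
P(A∩B) = 2/19, which equals P(A)P(B), so independent

Yes, A and B are independent


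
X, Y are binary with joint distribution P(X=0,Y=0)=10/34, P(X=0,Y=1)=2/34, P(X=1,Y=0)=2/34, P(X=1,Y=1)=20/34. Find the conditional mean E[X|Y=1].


P(Y=1) = 22/34
E[X|Y=1] = (0*2 + 1*20)/22 = 20/22 = 10/11

10/11


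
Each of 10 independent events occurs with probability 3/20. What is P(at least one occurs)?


P(at least one) = 1 - P(none)
P(none) = (1 - 3/20)^10 = (17/20)^10 = 2015993900449/10240000000000
P(at least one) = 1 - 2015993900449/10240000000000 = 8224006099551/10240000000000

8224006099551/10240000000000


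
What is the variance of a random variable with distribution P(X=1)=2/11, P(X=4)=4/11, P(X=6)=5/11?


E[X] = 48/11, E[X^2] = 246/11
Var(X) = E[X^2] - (E[X])^2 = 246/11 - (48/11)^2 = 402/121

402/121


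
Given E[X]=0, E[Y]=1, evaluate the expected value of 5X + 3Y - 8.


E[5X + 3Y - 8] = 5*E[X] + 3*E[Y] - 8
= (5)*(0) + (3)*(1) + (-8)
= 0 + 3 - 8 = -5

-5


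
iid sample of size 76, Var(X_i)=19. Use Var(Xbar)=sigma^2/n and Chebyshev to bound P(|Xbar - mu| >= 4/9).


Var(Xbar) = Var(X)/n = 19/76
Chebyshev: P(|Xbar-mu| >= 4/9) <= Var(Xbar)/(4/9)^2 = (1/4)/(16/81) = 81/64
Bound exceeds 1, so trivial bound: 1

1


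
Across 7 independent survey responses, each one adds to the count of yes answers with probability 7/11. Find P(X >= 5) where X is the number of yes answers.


P(X>=5) = P(X=5) + P(X=6) + P(X=7)
= 5647152/19487171 + 3294172/19487171 + 823543/19487171
= 9764867/19487171

9764867/19487171


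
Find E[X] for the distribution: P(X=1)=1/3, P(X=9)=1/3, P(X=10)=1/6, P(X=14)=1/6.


E[X] = sum(x * P(x))
= 1*1/3 + 9*1/3 + 10*1/6 + 14*1/6
= 22/3

22/3


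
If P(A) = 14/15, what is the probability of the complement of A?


P(A') = 1 - P(A) = 1 - 14/15 = 1/15

1/15


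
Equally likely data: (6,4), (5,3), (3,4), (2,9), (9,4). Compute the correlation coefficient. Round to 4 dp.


Cov(X,Y) = -3.0000, Var(X) = 6.0000, Var(Y) = 4.5600
rho = Cov/(sqrt(VarX)*sqrt(VarY)) = -0.5735

-0.5735


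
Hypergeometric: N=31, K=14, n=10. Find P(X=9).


P(X=9) = C(14,9)*C(17,1) / C(31,10)
= 2002*17 / 44352165
= 34034/44352165 = 238/310155

238/310155


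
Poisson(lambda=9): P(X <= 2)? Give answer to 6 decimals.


P(X<=2) = e^(-9)*9^0/0! + e^(-9)*9^1/1! + e^(-9)*9^2/2!
≈ 0.0001234098 + 0.0011106882 + 0.0049980971
= 0.0062321951
≈ 0.006232

0.006232


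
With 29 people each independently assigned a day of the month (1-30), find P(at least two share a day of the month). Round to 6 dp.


P(all different) = prod((30-i)/30 for i=0..28) = 0.000000
P(at least one match) = 1 - 0.000000 = 1.000000

1.000000


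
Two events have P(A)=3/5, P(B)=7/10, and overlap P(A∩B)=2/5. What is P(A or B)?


P(A∪B) = P(A) + P(B) - P(A∩B)
= 3/5 + 7/10 - 2/5 = 9/10

9/10


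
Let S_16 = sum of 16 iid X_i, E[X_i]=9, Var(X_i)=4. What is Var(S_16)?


By independence, Var(S_n) = n*Var(X_1) = 16*4 = 64

64


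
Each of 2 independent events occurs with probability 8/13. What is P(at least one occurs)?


P(at least one) = 1 - P(none)
P(none) = (1 - 8/13)^2 = (5/13)^2 = 25/169
P(at least one) = 1 - 25/169 = 144/169

144/169


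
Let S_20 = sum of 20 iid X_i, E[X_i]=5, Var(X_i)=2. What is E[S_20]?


E[S_n] = n*E[X_1] = 20*5 = 100

100


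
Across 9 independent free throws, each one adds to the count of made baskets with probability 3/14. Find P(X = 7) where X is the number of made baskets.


P(X=7) = C(9,7) * p^7 * (1-p)^2
= 36 * 2187/105413504 * 121/196
= 2381643/5165261696

2381643/5165261696


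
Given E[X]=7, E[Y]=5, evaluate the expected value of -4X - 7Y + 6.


E[-4X - 7Y + 6] = -4*E[X] - 7*E[Y] + 6
= (-4)*(7) + (-7)*(5) + (6)
= -28 - 35 + 6 = -57

-57


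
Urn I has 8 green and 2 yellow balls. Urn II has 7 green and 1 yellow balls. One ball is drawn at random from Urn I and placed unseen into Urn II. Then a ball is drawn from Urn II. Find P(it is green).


P(transfer green) = 8/10 = 4/5; P(transfer yellow) = 1/5
If green transferred: Urn II has 8 green of 9, so P(green|green moved) = 8/9
If yellow transferred: Urn II has 7 green of 9, so P(green|yellow moved) = 7/9
By total probability: P(green) = 4/5*8/9 + 1/5*7/9 = 13/15

13/15


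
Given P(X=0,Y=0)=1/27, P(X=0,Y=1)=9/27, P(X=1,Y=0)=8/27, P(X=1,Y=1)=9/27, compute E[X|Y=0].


P(Y=0) = 9/27
E[X|Y=0] = (0*1 + 1*8)/9 = 8/9

8/9


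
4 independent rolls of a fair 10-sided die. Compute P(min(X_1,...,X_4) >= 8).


P(min >= 8) = P(all X_i >= 8) = (P(X_1 >= 8))^4
= (3/10)^4 = 81/10000

81/10000


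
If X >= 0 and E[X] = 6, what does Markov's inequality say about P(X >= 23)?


Markov: P(X >= a) <= E[X]/a
P(X >= 23) <= 6/23

6/23
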